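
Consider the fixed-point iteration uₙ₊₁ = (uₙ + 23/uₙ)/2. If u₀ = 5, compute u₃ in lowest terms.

u₁ = (5 + 23/5)/2 = 24/5.
u₂ = (24/5 + 23/(24/5))/2 = 1151/240.
u₃ = (1151/240 + 23/(1151/240))/2 = 2649601/552480.

2649601/552480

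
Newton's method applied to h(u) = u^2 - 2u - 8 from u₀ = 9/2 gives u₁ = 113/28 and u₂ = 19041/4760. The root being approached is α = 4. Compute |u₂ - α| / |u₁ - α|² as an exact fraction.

14/85

u₁ - α = 113/28 - 4 = 1/28, so |u₁ - α| = 1/28.
u₂ - α = 19041/4760 - 4 = 1/4760, so |u₂ - α| = 1/4760.
|u₁ - α|² = 1/784.
Ratio = (1/4760) / (1/784) = 14/85.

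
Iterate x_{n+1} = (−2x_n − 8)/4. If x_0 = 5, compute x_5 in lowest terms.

x_1 = (−2·5 − 8)/4 = −9/2.
x_2 = (−2·(−9/2) − 8)/4 = 1/4.
x_3 = (−2·(1/4) − 8)/4 = −17/8.
x_4 = (−2·(−17/8) − 8)/4 = −15/16.
x_5 = (−2·(−15/16) − 8)/4 = −49/32.

−49/32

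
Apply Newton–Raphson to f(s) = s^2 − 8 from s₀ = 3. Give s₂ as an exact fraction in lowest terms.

577/204

f'(s) = 2s.
f(3) = 1, f'(3) = 6, so s₁ = 3 − 1/6 = 17/6.
f(17/6) = 1/36, f'(17/6) = 17/3, so s₂ = (17/6) − (1/36)/(17/3) = 577/204.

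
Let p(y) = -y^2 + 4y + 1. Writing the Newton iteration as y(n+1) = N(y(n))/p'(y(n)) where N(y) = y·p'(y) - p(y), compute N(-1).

-2

p'(y) = -2y + 4.
N(y) = y·p'(y) - p(y) = y·(-2y + 4) - (-y^2 + 4y + 1) = -y^2 - 1.
N(-1) = -2.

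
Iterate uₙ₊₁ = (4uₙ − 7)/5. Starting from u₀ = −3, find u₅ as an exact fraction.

−17779/3125

u₁ = (4·(−3) − 7)/5 = −19/5.
u₂ = (4·(−19/5) − 7)/5 = −111/25.
u₃ = (4·(−111/25) − 7)/5 = −619/125.
u₄ = (4·(−619/125) − 7)/5 = −3351/625.
u₅ = (4·(−3351/625) − 7)/5 = −17779/3125.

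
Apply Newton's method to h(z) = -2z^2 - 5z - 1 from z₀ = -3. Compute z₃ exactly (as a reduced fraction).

h'(z) = -4z - 5.
h(-3) = -4, h'(-3) = 7, so z₁ = (-3) - (-4)/7 = -17/7.
h(-17/7) = -32/49, h'(-17/7) = 33/7, so z₂ = (-17/7) - (-32/49)/(33/7) = -529/231.
h(-529/231) = -2048/53361, h'(-529/231) = 961/231, so z₃ = (-529/231) - (-2048/53361)/(961/231) = -506321/221991.

-506321/221991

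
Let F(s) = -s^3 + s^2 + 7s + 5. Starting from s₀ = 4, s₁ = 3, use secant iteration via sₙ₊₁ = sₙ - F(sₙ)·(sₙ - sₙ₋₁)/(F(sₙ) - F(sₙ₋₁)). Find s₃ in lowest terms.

F(4) = -15, F(3) = 8. s₂ = 3 - 8·(3 - 4)/(8 - (-15)) = 77/23.
F(3) = 8, F(77/23) = 25800/12167. s₃ = (77/23) - (25800/12167)·((77/23) - 3)/((25800/12167) - 8) = 15529/4471.

15529/4471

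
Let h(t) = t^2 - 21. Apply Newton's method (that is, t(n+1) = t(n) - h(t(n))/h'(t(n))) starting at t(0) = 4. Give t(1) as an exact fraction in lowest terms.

h'(t) = 2t.
h(4) = -5, h'(4) = 8, so t(1) = 4 - (-5)/8 = 37/8.

37/8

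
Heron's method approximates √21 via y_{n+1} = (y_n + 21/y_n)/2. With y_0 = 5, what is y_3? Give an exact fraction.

277727/60605

y_1 = (5 + 21/5)/2 = 23/5.
y_2 = (23/5 + 21/(23/5))/2 = 527/115.
y_3 = (527/115 + 21/(527/115))/2 = 277727/60605.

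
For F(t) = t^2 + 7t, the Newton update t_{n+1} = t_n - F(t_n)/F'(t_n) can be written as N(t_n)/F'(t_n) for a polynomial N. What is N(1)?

F'(t) = 2t + 7.
N(t) = t·F'(t) - F(t) = t·(2t + 7) - (t^2 + 7t) = t^2.
N(1) = 1.

1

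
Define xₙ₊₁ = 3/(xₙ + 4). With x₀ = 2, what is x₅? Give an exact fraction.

195/302

x₁ = 3/(2 + 4) = 1/2.
x₂ = 3/(1/2 + 4) = 2/3.
x₃ = 3/(2/3 + 4) = 9/14.
x₄ = 3/(9/14 + 4) = 42/65.
x₅ = 3/(42/65 + 4) = 195/302.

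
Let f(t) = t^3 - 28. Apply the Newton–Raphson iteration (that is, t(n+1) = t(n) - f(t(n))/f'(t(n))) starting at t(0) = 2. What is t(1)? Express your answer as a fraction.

f'(t) = 3t^2.
f(2) = -20, f'(2) = 12, so t(1) = 2 - (-20)/12 = 11/3.

11/3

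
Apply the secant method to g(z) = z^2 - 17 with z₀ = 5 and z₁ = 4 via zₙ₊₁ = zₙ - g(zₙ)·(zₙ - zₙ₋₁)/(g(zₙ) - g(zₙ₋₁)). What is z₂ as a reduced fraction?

g(5) = 8, g(4) = -1. z₂ = 4 - (-1)·(4 - 5)/((-1) - 8) = 37/9.

37/9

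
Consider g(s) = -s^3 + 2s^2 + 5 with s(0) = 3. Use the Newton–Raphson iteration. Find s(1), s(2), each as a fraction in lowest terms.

s(1) = 41/15, s(2) = 104287/38745

g'(s) = -3s^2 + 4s.
g(3) = -4, g'(3) = -15, so s(1) = 3 - (-4)/(-15) = 41/15.
g(41/15) = -1616/3375, g'(41/15) = -287/25, so s(2) = (41/15) - (-1616/3375)/(-287/25) = 104287/38745.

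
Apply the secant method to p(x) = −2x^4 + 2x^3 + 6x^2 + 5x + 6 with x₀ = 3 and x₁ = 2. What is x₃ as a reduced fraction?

p(3) = −33, p(2) = 24. x₂ = 2 − 24·(2 − 3)/(24 − (−33)) = 46/19.
p(2) = 24, p(46/19) = 1686608/130321. x₃ = (46/19) − (1686608/130321)·((46/19) − 2)/((1686608/130321) − 24) = 524890/180137.

524890/180137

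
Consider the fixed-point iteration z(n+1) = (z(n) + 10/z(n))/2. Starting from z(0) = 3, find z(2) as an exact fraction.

721/228

z(1) = (3 + 10/3)/2 = 19/6.
z(2) = (19/6 + 10/(19/6))/2 = 721/228.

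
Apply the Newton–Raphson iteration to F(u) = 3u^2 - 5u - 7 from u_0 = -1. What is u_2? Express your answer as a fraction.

-1147/1265

F'(u) = 6u - 5.
F(-1) = 1, F'(-1) = -11, so u_1 = (-1) - 1/(-11) = -10/11.
F(-10/11) = 3/121, F'(-10/11) = -115/11, so u_2 = (-10/11) - (3/121)/(-115/11) = -1147/1265.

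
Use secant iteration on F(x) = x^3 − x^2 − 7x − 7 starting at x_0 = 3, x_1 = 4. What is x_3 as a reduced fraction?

F(3) = −10, F(4) = 13. x_2 = 4 − 13·(4 − 3)/(13 − (−10)) = 79/23.
F(4) = 13, F(79/23) = −28210/12167. x_3 = (79/23) − (−28210/12167)·((79/23) − 4)/((−28210/12167) − 13) = 50471/14337.

50471/14337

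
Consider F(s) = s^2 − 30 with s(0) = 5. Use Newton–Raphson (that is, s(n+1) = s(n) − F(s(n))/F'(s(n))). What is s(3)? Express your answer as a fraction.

F'(s) = 2s.
F(5) = −5, F'(5) = 10, so s(1) = 5 − (−5)/10 = 11/2.
F(11/2) = 1/4, F'(11/2) = 11, so s(2) = (11/2) − (1/4)/11 = 241/44.
F(241/44) = 1/1936, F'(241/44) = 241/22, so s(3) = (241/44) − (1/1936)/(241/22) = 116161/21208.

116161/21208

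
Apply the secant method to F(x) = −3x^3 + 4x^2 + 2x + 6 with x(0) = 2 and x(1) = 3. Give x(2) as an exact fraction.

72/35

F(2) = 2, F(3) = −33. x(2) = 3 − (−33)·(3 − 2)/((−33) − 2) = 72/35.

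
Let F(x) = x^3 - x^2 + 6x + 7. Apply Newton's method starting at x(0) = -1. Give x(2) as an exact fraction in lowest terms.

F'(x) = 3x^2 - 2x + 6.
F(-1) = -1, F'(-1) = 11, so x(1) = (-1) - (-1)/11 = -10/11.
F(-10/11) = -43/1331, F'(-10/11) = 1246/121, so x(2) = (-10/11) - (-43/1331)/(1246/121) = -12417/13706.

-12417/13706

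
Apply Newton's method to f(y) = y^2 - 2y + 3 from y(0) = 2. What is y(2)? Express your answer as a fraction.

11/4

f'(y) = 2y - 2.
f(2) = 3, f'(2) = 2, so y(1) = 2 - 3/2 = 1/2.
f(1/2) = 9/4, f'(1/2) = -1, so y(2) = (1/2) - (9/4)/(-1) = 11/4.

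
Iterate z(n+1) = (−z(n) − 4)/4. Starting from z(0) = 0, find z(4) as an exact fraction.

z(1) = (−0 − 4)/4 = −1.
z(2) = (−(−1) − 4)/4 = −3/4.
z(3) = (−(−3/4) − 4)/4 = −13/16.
z(4) = (−(−13/16) − 4)/4 = −51/64.

−51/64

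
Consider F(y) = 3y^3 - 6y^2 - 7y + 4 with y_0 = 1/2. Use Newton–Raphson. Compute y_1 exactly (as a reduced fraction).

19/43

F'(y) = 9y^2 - 12y - 7.
F(1/2) = -5/8, F'(1/2) = -43/4, so y_1 = (1/2) - (-5/8)/(-43/4) = 19/43.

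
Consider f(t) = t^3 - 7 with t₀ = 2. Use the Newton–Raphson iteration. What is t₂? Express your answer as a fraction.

18215/9522

f'(t) = 3t^2.
f(2) = 1, f'(2) = 12, so t₁ = 2 - 1/12 = 23/12.
f(23/12) = 71/1728, f'(23/12) = 529/48, so t₂ = (23/12) - (71/1728)/(529/48) = 18215/9522.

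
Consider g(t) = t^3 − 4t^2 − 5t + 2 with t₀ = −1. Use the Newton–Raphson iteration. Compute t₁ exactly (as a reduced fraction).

−4/3

g'(t) = 3t^2 − 8t − 5.
g(−1) = 2, g'(−1) = 6, so t₁ = (−1) − 2/6 = −4/3.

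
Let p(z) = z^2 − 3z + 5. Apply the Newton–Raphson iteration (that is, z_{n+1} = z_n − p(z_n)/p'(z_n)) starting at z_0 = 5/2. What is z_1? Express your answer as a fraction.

5/8

p'(z) = 2z − 3.
p(5/2) = 15/4, p'(5/2) = 2, so z_1 = (5/2) − (15/4)/2 = 5/8.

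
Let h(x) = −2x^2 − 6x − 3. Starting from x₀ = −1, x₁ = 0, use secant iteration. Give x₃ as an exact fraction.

−2/3

h(−1) = 1, h(0) = −3. x₂ = 0 − (−3)·(0 − (−1))/((−3) − 1) = −3/4.
h(0) = −3, h(−3/4) = 3/8. x₃ = (−3/4) − (3/8)·((−3/4) − 0)/((3/8) − (−3)) = −2/3.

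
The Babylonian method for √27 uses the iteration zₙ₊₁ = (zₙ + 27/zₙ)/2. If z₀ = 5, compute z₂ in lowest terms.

1351/260

z₁ = (5 + 27/5)/2 = 26/5.
z₂ = (26/5 + 27/(26/5))/2 = 1351/260.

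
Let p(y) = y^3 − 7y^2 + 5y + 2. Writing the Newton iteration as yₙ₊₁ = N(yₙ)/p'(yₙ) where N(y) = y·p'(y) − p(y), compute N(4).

p'(y) = 3y^2 − 14y + 5.
N(y) = y·p'(y) − p(y) = y·(3y^2 − 14y + 5) − (y^3 − 7y^2 + 5y + 2) = 2y^3 − 7y^2 − 2.
N(4) = 14.

14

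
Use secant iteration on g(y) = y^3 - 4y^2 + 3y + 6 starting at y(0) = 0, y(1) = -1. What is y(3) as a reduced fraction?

-165/197

g(0) = 6, g(-1) = -2. y(2) = (-1) - (-2)·((-1) - 0)/((-2) - 6) = -3/4.
g(-1) = -2, g(-3/4) = 69/64. y(3) = (-3/4) - (69/64)·((-3/4) - (-1))/((69/64) - (-2)) = -165/197.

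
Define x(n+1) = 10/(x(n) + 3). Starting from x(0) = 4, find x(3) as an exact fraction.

310/163

x(1) = 10/(4 + 3) = 10/7.
x(2) = 10/(10/7 + 3) = 70/31.
x(3) = 10/(70/31 + 3) = 310/163.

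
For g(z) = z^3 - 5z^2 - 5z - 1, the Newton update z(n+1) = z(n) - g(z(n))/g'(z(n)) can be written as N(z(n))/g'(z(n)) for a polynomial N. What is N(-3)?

-98

g'(z) = 3z^2 - 10z - 5.
N(z) = z·g'(z) - g(z) = z·(3z^2 - 10z - 5) - (z^3 - 5z^2 - 5z - 1) = 2z^3 - 5z^2 + 1.
N(-3) = -98.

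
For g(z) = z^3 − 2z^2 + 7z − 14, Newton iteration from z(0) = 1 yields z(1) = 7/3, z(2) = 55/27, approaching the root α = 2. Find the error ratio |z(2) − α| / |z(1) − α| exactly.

1/9

z(1) − α = 7/3 − 2 = 1/3, so |z(1) − α| = 1/3.
z(2) − α = 55/27 − 2 = 1/27, so |z(2) − α| = 1/27.
Ratio = (1/27) / (1/3) = 1/9.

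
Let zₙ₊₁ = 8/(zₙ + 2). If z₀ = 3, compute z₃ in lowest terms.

z₁ = 8/(3 + 2) = 8/5.
z₂ = 8/(8/5 + 2) = 20/9.
z₃ = 8/(20/9 + 2) = 36/19.

36/19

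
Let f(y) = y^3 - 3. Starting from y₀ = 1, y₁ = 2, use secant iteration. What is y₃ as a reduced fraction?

561/403

f(1) = -2, f(2) = 5. y₂ = 2 - 5·(2 - 1)/(5 - (-2)) = 9/7.
f(2) = 5, f(9/7) = -300/343. y₃ = (9/7) - (-300/343)·((9/7) - 2)/((-300/343) - 5) = 561/403.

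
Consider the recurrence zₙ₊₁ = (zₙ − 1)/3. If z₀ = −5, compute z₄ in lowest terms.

−5/9

z₁ = ((−5) − 1)/3 = −2.
z₂ = ((−2) − 1)/3 = −1.
z₃ = ((−1) − 1)/3 = −2/3.
z₄ = ((−2/3) − 1)/3 = −5/9.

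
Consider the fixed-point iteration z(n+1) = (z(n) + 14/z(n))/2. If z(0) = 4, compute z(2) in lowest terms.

z(1) = (4 + 14/4)/2 = 15/4.
z(2) = (15/4 + 14/(15/4))/2 = 449/120.

449/120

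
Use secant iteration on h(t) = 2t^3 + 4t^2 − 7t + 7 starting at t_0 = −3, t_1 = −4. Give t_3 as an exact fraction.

−218927/65759

h(−3) = 10, h(−4) = −29. t_2 = (−4) − (−29)·((−4) − (−3))/((−29) − 10) = −127/39.
h(−4) = −29, h(−127/39) = 186760/59319. t_3 = (−127/39) − (186760/59319)·((−127/39) − (−4))/((186760/59319) − (−29)) = −218927/65759.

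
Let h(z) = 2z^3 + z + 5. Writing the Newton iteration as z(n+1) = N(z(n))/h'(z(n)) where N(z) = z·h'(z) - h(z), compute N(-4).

-261

h'(z) = 6z^2 + 1.
N(z) = z·h'(z) - h(z) = z·(6z^2 + 1) - (2z^3 + z + 5) = 4z^3 - 5.
N(-4) = -261.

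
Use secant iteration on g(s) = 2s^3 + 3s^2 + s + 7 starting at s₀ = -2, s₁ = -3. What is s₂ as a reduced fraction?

-49/24

g(-2) = 1, g(-3) = -23. s₂ = (-3) - (-23)·((-3) - (-2))/((-23) - 1) = -49/24.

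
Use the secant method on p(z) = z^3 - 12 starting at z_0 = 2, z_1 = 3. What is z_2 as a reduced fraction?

42/19

p(2) = -4, p(3) = 15. z_2 = 3 - 15·(3 - 2)/(15 - (-4)) = 42/19.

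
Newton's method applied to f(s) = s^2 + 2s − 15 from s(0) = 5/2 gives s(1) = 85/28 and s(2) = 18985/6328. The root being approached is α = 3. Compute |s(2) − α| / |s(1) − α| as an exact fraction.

1/226

s(1) − α = 85/28 − 3 = 1/28, so |s(1) − α| = 1/28.
s(2) − α = 18985/6328 − 3 = 1/6328, so |s(2) − α| = 1/6328.
Ratio = (1/6328) / (1/28) = 1/226.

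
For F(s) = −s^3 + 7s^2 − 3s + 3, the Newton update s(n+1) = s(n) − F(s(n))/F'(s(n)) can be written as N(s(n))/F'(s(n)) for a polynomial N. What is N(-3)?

114

F'(s) = −3s^2 + 14s − 3.
N(s) = s·F'(s) − F(s) = s·(−3s^2 + 14s − 3) − (−s^3 + 7s^2 − 3s + 3) = −2s^3 + 7s^2 − 3.
N(-3) = 114.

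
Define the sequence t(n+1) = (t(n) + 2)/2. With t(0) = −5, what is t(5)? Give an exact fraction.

t(1) = ((−5) + 2)/2 = −3/2.
t(2) = ((−3/2) + 2)/2 = 1/4.
t(3) = ((1/4) + 2)/2 = 9/8.
t(4) = ((9/8) + 2)/2 = 25/16.
t(5) = ((25/16) + 2)/2 = 57/32.

57/32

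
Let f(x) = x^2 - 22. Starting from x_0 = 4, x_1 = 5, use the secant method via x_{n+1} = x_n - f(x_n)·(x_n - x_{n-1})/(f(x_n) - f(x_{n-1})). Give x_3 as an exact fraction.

136/29

f(4) = -6, f(5) = 3. x_2 = 5 - 3·(5 - 4)/(3 - (-6)) = 14/3.
f(5) = 3, f(14/3) = -2/9. x_3 = (14/3) - (-2/9)·((14/3) - 5)/((-2/9) - 3) = 136/29.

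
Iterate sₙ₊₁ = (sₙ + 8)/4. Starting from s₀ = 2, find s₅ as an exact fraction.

s₁ = (2 + 8)/4 = 5/2.
s₂ = ((5/2) + 8)/4 = 21/8.
s₃ = ((21/8) + 8)/4 = 85/32.
s₄ = ((85/32) + 8)/4 = 341/128.
s₅ = ((341/128) + 8)/4 = 1365/512.

1365/512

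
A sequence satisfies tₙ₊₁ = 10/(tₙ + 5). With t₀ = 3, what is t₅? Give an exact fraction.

t₁ = 10/(3 + 5) = 5/4.
t₂ = 10/(5/4 + 5) = 8/5.
t₃ = 10/(8/5 + 5) = 50/33.
t₄ = 10/(50/33 + 5) = 66/43.
t₅ = 10/(66/43 + 5) = 430/281.

430/281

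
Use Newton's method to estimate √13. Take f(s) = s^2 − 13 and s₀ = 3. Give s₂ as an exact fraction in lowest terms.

119/33

f'(s) = 2s.
f(3) = −4, f'(3) = 6, so s₁ = 3 − (−4)/6 = 11/3.
f(11/3) = 4/9, f'(11/3) = 22/3, so s₂ = (11/3) − (4/9)/(22/3) = 119/33.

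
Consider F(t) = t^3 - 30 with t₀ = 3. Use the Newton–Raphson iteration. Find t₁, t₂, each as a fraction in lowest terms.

F'(t) = 3t^2.
F(3) = -3, F'(3) = 27, so t₁ = 3 - (-3)/27 = 28/9.
F(28/9) = 82/729, F'(28/9) = 784/27, so t₂ = (28/9) - (82/729)/(784/27) = 32887/10584.

t₁ = 28/9, t₂ = 32887/10584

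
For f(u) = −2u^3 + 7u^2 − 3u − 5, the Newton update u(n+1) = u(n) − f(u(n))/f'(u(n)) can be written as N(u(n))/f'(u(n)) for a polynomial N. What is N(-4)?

373

f'(u) = −6u^2 + 14u − 3.
N(u) = u·f'(u) − f(u) = u·(−6u^2 + 14u − 3) − (−2u^3 + 7u^2 − 3u − 5) = −4u^3 + 7u^2 + 5.
N(-4) = 373.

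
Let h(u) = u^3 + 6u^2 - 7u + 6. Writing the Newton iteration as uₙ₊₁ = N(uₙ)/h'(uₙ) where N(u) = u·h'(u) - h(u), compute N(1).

h'(u) = 3u^2 + 12u - 7.
N(u) = u·h'(u) - h(u) = u·(3u^2 + 12u - 7) - (u^3 + 6u^2 - 7u + 6) = 2u^3 + 6u^2 - 6.
N(1) = 2.

2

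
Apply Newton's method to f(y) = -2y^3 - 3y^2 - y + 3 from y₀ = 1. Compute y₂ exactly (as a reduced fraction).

14491/20137

f'(y) = -6y^2 - 6y - 1.
f(1) = -3, f'(1) = -13, so y₁ = 1 - (-3)/(-13) = 10/13.
f(10/13) = -999/2197, f'(10/13) = -1549/169, so y₂ = (10/13) - (-999/2197)/(-1549/169) = 14491/20137.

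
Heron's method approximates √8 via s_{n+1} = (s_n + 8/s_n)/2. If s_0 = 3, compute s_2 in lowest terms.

s_1 = (3 + 8/3)/2 = 17/6.
s_2 = (17/6 + 8/(17/6))/2 = 577/204.

577/204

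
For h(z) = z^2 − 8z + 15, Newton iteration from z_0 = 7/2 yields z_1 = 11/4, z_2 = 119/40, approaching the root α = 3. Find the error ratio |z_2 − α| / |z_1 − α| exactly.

z_1 − α = 11/4 − 3 = −1/4, so |z_1 − α| = 1/4.
z_2 − α = 119/40 − 3 = −1/40, so |z_2 − α| = 1/40.
Ratio = (1/40) / (1/4) = 1/10.

1/10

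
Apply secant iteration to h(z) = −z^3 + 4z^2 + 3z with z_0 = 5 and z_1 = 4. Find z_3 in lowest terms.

10000/2137

h(5) = −10, h(4) = 12. z_2 = 4 − 12·(4 − 5)/(12 − (−10)) = 50/11.
h(4) = 12, h(50/11) = 3150/1331. z_3 = (50/11) − (3150/1331)·((50/11) − 4)/((3150/1331) − 12) = 10000/2137.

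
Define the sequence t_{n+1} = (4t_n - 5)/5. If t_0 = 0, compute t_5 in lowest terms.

-2101/625

t_1 = (4·0 - 5)/5 = -1.
t_2 = (4·(-1) - 5)/5 = -9/5.
t_3 = (4·(-9/5) - 5)/5 = -61/25.
t_4 = (4·(-61/25) - 5)/5 = -369/125.
t_5 = (4·(-369/125) - 5)/5 = -2101/625.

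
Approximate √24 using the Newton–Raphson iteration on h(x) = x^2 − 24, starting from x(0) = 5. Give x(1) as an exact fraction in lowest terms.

h'(x) = 2x.
h(5) = 1, h'(5) = 10, so x(1) = 5 − 1/10 = 49/10.

49/10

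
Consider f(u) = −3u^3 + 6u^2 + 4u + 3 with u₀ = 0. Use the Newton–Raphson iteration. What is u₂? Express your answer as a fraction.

f'(u) = −9u^2 + 12u + 4.
f(0) = 3, f'(0) = 4, so u₁ = 0 − 3/4 = −3/4.
f(−3/4) = 297/64, f'(−3/4) = −161/16, so u₂ = (−3/4) − (297/64)/(−161/16) = −93/322.

−93/322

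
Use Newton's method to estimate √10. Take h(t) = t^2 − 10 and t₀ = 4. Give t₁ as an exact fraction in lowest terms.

h'(t) = 2t.
h(4) = 6, h'(4) = 8, so t₁ = 4 − 6/8 = 13/4.

13/4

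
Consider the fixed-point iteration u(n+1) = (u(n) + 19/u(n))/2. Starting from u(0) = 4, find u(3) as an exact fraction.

11916881/2733920

u(1) = (4 + 19/4)/2 = 35/8.
u(2) = (35/8 + 19/(35/8))/2 = 2441/560.
u(3) = (2441/560 + 19/(2441/560))/2 = 11916881/2733920.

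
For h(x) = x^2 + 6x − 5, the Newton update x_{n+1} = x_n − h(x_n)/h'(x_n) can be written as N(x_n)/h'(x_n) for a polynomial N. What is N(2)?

h'(x) = 2x + 6.
N(x) = x·h'(x) − h(x) = x·(2x + 6) − (x^2 + 6x − 5) = x^2 + 5.
N(2) = 9.

9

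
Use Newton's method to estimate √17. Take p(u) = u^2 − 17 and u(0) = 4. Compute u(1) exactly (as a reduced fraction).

33/8

p'(u) = 2u.
p(4) = −1, p'(4) = 8, so u(1) = 4 − (−1)/8 = 33/8.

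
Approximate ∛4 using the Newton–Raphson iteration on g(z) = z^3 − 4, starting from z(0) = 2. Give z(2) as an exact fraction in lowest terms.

358/225

g'(z) = 3z^2.
g(2) = 4, g'(2) = 12, so z(1) = 2 − 4/12 = 5/3.
g(5/3) = 17/27, g'(5/3) = 25/3, so z(2) = (5/3) − (17/27)/(25/3) = 358/225.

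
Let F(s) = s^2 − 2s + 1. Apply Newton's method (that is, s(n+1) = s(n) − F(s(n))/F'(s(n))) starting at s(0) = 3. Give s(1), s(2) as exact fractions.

s(1) = 2, s(2) = 3/2

F'(s) = 2s − 2.
F(3) = 4, F'(3) = 4, so s(1) = 3 − 4/4 = 2.
F(2) = 1, F'(2) = 2, so s(2) = 2 − 1/2 = 3/2.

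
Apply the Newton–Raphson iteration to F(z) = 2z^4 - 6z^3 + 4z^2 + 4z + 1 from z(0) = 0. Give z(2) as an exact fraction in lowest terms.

F'(z) = 8z^3 - 18z^2 + 8z + 4.
F(0) = 1, F'(0) = 4, so z(1) = 0 - 1/4 = -1/4.
F(-1/4) = 45/128, F'(-1/4) = 3/4, so z(2) = (-1/4) - (45/128)/(3/4) = -23/32.

-23/32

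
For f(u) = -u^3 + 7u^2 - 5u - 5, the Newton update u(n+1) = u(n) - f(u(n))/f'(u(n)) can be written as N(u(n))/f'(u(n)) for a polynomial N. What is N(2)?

17

f'(u) = -3u^2 + 14u - 5.
N(u) = u·f'(u) - f(u) = u·(-3u^2 + 14u - 5) - (-u^3 + 7u^2 - 5u - 5) = -2u^3 + 7u^2 + 5.
N(2) = 17.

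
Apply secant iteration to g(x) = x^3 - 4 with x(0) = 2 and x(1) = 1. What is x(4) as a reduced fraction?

g(2) = 4, g(1) = -3. x(2) = 1 - (-3)·(1 - 2)/((-3) - 4) = 10/7.
g(1) = -3, g(10/7) = -372/343. x(3) = (10/7) - (-372/343)·((10/7) - 1)/((-372/343) - (-3)) = 122/73.
g(10/7) = -372/343, g(122/73) = 259780/389017. x(4) = (122/73) - (259780/389017)·((122/73) - (10/7))/((259780/389017) - (-372/343)) = 744241/471409.

744241/471409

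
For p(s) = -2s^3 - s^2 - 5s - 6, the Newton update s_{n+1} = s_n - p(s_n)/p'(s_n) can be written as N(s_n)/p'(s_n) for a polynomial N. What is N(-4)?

p'(s) = -6s^2 - 2s - 5.
N(s) = s·p'(s) - p(s) = s·(-6s^2 - 2s - 5) - (-2s^3 - s^2 - 5s - 6) = -4s^3 - s^2 + 6.
N(-4) = 246.

246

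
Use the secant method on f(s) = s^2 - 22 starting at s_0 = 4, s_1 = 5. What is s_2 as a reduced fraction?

14/3

f(4) = -6, f(5) = 3. s_2 = 5 - 3·(5 - 4)/(3 - (-6)) = 14/3.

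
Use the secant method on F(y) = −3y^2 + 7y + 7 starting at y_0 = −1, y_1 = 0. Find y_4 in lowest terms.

−1120/1483

F(−1) = −3, F(0) = 7. y_2 = 0 − 7·(0 − (−1))/(7 − (−3)) = −7/10.
F(0) = 7, F(−7/10) = 63/100. y_3 = (−7/10) − (63/100)·((−7/10) − 0)/((63/100) − 7) = −10/13.
F(−7/10) = 63/100, F(−10/13) = −27/169. y_4 = (−10/13) − (−27/169)·((−10/13) − (−7/10))/((−27/169) − (63/100)) = −1120/1483.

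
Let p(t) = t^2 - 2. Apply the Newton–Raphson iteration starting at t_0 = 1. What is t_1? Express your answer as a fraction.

p'(t) = 2t.
p(1) = -1, p'(1) = 2, so t_1 = 1 - (-1)/2 = 3/2.

3/2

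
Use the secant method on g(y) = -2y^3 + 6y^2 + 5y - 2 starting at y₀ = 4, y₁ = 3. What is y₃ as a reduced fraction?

3966/1079

g(4) = -14, g(3) = 13. y₂ = 3 - 13·(3 - 4)/(13 - (-14)) = 94/27.
g(3) = 13, g(94/27) = 73528/19683. y₃ = (94/27) - (73528/19683)·((94/27) - 3)/((73528/19683) - 13) = 3966/1079.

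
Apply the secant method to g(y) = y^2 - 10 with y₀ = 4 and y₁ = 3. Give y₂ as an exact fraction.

g(4) = 6, g(3) = -1. y₂ = 3 - (-1)·(3 - 4)/((-1) - 6) = 22/7.

22/7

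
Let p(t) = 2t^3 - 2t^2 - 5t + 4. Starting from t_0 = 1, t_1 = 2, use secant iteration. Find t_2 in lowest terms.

4/3

p(1) = -1, p(2) = 2. t_2 = 2 - 2·(2 - 1)/(2 - (-1)) = 4/3.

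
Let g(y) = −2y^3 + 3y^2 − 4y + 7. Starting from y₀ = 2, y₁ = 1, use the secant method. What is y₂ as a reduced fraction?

13/9

g(2) = −5, g(1) = 4. y₂ = 1 − 4·(1 − 2)/(4 − (−5)) = 13/9.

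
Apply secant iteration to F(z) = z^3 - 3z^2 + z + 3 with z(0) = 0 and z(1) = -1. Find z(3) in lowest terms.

-72/97

F(0) = 3, F(-1) = -2. z(2) = (-1) - (-2)·((-1) - 0)/((-2) - 3) = -3/5.
F(-1) = -2, F(-3/5) = 138/125. z(3) = (-3/5) - (138/125)·((-3/5) - (-1))/((138/125) - (-2)) = -72/97.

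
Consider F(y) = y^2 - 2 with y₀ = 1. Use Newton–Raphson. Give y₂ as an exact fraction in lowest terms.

F'(y) = 2y.
F(1) = -1, F'(1) = 2, so y₁ = 1 - (-1)/2 = 3/2.
F(3/2) = 1/4, F'(3/2) = 3, so y₂ = (3/2) - (1/4)/3 = 17/12.

17/12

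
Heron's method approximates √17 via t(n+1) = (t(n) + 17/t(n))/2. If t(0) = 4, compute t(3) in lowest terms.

9478657/2298912

t(1) = (4 + 17/4)/2 = 33/8.
t(2) = (33/8 + 17/(33/8))/2 = 2177/528.
t(3) = (2177/528 + 17/(2177/528))/2 = 9478657/2298912.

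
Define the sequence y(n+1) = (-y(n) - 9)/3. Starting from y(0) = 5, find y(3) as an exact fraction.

y(1) = (-5 - 9)/3 = -14/3.
y(2) = (-(-14/3) - 9)/3 = -13/9.
y(3) = (-(-13/9) - 9)/3 = -68/27.

-68/27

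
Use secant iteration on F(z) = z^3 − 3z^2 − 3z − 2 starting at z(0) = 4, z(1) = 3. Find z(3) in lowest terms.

7838/1993

F(4) = 2, F(3) = −11. z(2) = 3 − (−11)·(3 − 4)/((−11) − 2) = 50/13.
F(3) = −11, F(50/13) = −2244/2197. z(3) = (50/13) − (−2244/2197)·((50/13) − 3)/((−2244/2197) − (−11)) = 7838/1993.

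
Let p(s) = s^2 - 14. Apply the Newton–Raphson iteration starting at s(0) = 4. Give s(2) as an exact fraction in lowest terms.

449/120

p'(s) = 2s.
p(4) = 2, p'(4) = 8, so s(1) = 4 - 2/8 = 15/4.
p(15/4) = 1/16, p'(15/4) = 15/2, so s(2) = (15/4) - (1/16)/(15/2) = 449/120.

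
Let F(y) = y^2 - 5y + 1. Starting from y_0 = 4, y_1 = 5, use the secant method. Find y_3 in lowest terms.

F(4) = -3, F(5) = 1. y_2 = 5 - 1·(5 - 4)/(1 - (-3)) = 19/4.
F(5) = 1, F(19/4) = -3/16. y_3 = (19/4) - (-3/16)·((19/4) - 5)/((-3/16) - 1) = 91/19.

91/19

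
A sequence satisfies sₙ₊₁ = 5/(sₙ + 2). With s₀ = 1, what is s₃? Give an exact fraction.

s₁ = 5/(1 + 2) = 5/3.
s₂ = 5/(5/3 + 2) = 15/11.
s₃ = 5/(15/11 + 2) = 55/37.

55/37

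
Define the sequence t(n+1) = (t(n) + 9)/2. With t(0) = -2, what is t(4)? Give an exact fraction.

t(1) = ((-2) + 9)/2 = 7/2.
t(2) = ((7/2) + 9)/2 = 25/4.
t(3) = ((25/4) + 9)/2 = 61/8.
t(4) = ((61/8) + 9)/2 = 133/16.

133/16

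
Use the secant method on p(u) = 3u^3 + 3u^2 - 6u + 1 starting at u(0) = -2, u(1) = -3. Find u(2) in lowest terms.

-73/36

p(-2) = 1, p(-3) = -35. u(2) = (-3) - (-35)·((-3) - (-2))/((-35) - 1) = -73/36.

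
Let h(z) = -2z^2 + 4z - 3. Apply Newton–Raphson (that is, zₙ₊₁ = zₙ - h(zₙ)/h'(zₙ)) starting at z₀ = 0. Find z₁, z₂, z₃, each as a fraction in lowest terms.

h'(z) = -4z + 4.
h(0) = -3, h'(0) = 4, so z₁ = 0 - (-3)/4 = 3/4.
h(3/4) = -9/8, h'(3/4) = 1, so z₂ = (3/4) - (-9/8)/1 = 15/8.
h(15/8) = -81/32, h'(15/8) = -7/2, so z₃ = (15/8) - (-81/32)/(-7/2) = 129/112.

z₁ = 3/4, z₂ = 15/8, z₃ = 129/112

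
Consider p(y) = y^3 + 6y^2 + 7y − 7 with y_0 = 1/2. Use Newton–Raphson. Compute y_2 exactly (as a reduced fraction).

p'(y) = 3y^2 + 12y + 7.
p(1/2) = −15/8, p'(1/2) = 55/4, so y_1 = (1/2) − (−15/8)/(55/4) = 7/11.
p(7/11) = 189/1331, p'(7/11) = 1918/121, so y_2 = (7/11) − (189/1331)/(1918/121) = 1891/3014.

1891/3014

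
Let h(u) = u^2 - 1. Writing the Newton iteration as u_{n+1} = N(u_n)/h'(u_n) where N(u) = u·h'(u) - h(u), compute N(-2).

h'(u) = 2u.
N(u) = u·h'(u) - h(u) = u·(2u) - (u^2 - 1) = u^2 + 1.
N(-2) = 5.

5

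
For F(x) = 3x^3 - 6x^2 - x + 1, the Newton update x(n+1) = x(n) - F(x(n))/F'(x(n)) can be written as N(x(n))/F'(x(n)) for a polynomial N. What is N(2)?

23

F'(x) = 9x^2 - 12x - 1.
N(x) = x·F'(x) - F(x) = x·(9x^2 - 12x - 1) - (3x^3 - 6x^2 - x + 1) = 6x^3 - 6x^2 - 1.
N(2) = 23.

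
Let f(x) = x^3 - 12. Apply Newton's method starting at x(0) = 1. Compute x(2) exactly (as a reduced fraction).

f'(x) = 3x^2.
f(1) = -11, f'(1) = 3, so x(1) = 1 - (-11)/3 = 14/3.
f(14/3) = 2420/27, f'(14/3) = 196/3, so x(2) = (14/3) - (2420/27)/(196/3) = 1453/441.

1453/441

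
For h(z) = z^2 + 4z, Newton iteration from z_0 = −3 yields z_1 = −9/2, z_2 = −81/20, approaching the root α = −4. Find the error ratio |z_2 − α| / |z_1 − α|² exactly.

z_1 − α = −9/2 − (−4) = −9/2 + 4 = −1/2, so |z_1 − α| = 1/2.
z_2 − α = −81/20 − (−4) = −81/20 + 4 = −1/20, so |z_2 − α| = 1/20.
|z_1 − α|² = 1/4.
Ratio = (1/20) / (1/4) = 1/5.

1/5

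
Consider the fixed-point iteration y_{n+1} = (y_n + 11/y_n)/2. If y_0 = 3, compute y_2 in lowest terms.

199/60

y_1 = (3 + 11/3)/2 = 10/3.
y_2 = (10/3 + 11/(10/3))/2 = 199/60.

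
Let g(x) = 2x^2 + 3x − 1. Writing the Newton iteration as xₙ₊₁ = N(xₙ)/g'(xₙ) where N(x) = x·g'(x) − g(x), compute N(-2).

g'(x) = 4x + 3.
N(x) = x·g'(x) − g(x) = x·(4x + 3) − (2x^2 + 3x − 1) = 2x^2 + 1.
N(-2) = 9.

9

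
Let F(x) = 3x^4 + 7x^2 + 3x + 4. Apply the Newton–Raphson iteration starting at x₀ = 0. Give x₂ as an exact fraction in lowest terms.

−332/397

F'(x) = 12x^3 + 14x + 3.
F(0) = 4, F'(0) = 3, so x₁ = 0 − 4/3 = −4/3.
F(−4/3) = 592/27, F'(−4/3) = −397/9, so x₂ = (−4/3) − (592/27)/(−397/9) = −332/397.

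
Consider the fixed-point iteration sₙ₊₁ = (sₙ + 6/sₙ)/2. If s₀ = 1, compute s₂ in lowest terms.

s₁ = (1 + 6/1)/2 = 7/2.
s₂ = (7/2 + 6/(7/2))/2 = 73/28.

73/28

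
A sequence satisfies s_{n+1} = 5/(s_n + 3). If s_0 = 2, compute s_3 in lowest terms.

20/17

s_1 = 5/(2 + 3) = 1.
s_2 = 5/(1 + 3) = 5/4.
s_3 = 5/(5/4 + 3) = 20/17.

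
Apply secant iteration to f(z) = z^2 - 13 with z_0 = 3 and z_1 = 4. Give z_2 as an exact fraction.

25/7

f(3) = -4, f(4) = 3. z_2 = 4 - 3·(4 - 3)/(3 - (-4)) = 25/7.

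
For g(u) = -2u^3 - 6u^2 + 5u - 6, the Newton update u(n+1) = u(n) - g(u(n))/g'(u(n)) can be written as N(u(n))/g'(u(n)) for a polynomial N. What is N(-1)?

g'(u) = -6u^2 - 12u + 5.
N(u) = u·g'(u) - g(u) = u·(-6u^2 - 12u + 5) - (-2u^3 - 6u^2 + 5u - 6) = -4u^3 - 6u^2 + 6.
N(-1) = 4.

4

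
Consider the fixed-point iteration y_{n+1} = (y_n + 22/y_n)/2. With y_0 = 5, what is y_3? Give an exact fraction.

38878481/8288920

y_1 = (5 + 22/5)/2 = 47/10.
y_2 = (47/10 + 22/(47/10))/2 = 4409/940.
y_3 = (4409/940 + 22/(4409/940))/2 = 38878481/8288920.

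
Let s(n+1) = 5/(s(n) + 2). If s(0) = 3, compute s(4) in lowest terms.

55/37

s(1) = 5/(3 + 2) = 1.
s(2) = 5/(1 + 2) = 5/3.
s(3) = 5/(5/3 + 2) = 15/11.
s(4) = 5/(15/11 + 2) = 55/37.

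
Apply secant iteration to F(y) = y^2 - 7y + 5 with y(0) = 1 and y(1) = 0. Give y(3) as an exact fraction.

F(1) = -1, F(0) = 5. y(2) = 0 - 5·(0 - 1)/(5 - (-1)) = 5/6.
F(0) = 5, F(5/6) = -5/36. y(3) = (5/6) - (-5/36)·((5/6) - 0)/((-5/36) - 5) = 30/37.

30/37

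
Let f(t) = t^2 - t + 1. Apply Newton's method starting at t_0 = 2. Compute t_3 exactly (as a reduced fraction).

f'(t) = 2t - 1.
f(2) = 3, f'(2) = 3, so t_1 = 2 - 3/3 = 1.
f(1) = 1, f'(1) = 1, so t_2 = 1 - 1/1 = 0.
f(0) = 1, f'(0) = -1, so t_3 = 0 - 1/(-1) = 1.

1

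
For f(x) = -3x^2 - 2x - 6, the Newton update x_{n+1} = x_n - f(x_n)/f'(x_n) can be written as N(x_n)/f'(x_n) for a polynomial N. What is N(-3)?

-21

f'(x) = -6x - 2.
N(x) = x·f'(x) - f(x) = x·(-6x - 2) - (-3x^2 - 2x - 6) = -3x^2 + 6.
N(-3) = -21.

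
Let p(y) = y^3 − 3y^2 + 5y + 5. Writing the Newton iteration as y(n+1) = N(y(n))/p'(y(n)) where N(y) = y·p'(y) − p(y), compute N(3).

p'(y) = 3y^2 − 6y + 5.
N(y) = y·p'(y) − p(y) = y·(3y^2 − 6y + 5) − (y^3 − 3y^2 + 5y + 5) = 2y^3 − 3y^2 − 5.
N(3) = 22.

22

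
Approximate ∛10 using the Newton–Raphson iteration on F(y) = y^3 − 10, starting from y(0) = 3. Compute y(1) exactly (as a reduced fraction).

F'(y) = 3y^2.
F(3) = 17, F'(3) = 27, so y(1) = 3 − 17/27 = 64/27.

64/27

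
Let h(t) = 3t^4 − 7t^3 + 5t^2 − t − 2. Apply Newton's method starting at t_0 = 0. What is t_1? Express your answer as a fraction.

h'(t) = 12t^3 − 21t^2 + 10t − 1.
h(0) = −2, h'(0) = −1, so t_1 = 0 − (−2)/(−1) = −2.

−2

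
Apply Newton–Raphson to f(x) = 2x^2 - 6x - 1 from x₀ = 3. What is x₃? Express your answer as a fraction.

150841/47760

f'(x) = 4x - 6.
f(3) = -1, f'(3) = 6, so x₁ = 3 - (-1)/6 = 19/6.
f(19/6) = 1/18, f'(19/6) = 20/3, so x₂ = (19/6) - (1/18)/(20/3) = 379/120.
f(379/120) = 1/7200, f'(379/120) = 199/30, so x₃ = (379/120) - (1/7200)/(199/30) = 150841/47760.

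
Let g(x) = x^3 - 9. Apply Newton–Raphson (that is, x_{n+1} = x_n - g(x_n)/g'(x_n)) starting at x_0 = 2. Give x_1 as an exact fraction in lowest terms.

25/12

g'(x) = 3x^2.
g(2) = -1, g'(2) = 12, so x_1 = 2 - (-1)/12 = 25/12.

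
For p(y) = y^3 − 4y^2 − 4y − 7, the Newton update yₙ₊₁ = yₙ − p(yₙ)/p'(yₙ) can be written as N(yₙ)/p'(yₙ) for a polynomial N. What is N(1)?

5

p'(y) = 3y^2 − 8y − 4.
N(y) = y·p'(y) − p(y) = y·(3y^2 − 8y − 4) − (y^3 − 4y^2 − 4y − 7) = 2y^3 − 4y^2 + 7.
N(1) = 5.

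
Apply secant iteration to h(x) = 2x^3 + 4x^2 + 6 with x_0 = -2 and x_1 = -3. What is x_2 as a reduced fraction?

-7/3

h(-2) = 6, h(-3) = -12. x_2 = (-3) - (-12)·((-3) - (-2))/((-12) - 6) = -7/3.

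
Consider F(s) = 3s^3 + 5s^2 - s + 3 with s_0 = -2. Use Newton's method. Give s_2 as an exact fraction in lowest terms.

-19466/9435

F'(s) = 9s^2 + 10s - 1.
F(-2) = 1, F'(-2) = 15, so s_1 = (-2) - 1/15 = -31/15.
F(-31/15) = -22/375, F'(-31/15) = 1258/75, so s_2 = (-31/15) - (-22/375)/(1258/75) = -19466/9435.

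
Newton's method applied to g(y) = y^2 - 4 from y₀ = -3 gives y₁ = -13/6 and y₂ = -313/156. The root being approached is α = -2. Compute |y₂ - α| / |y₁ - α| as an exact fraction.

y₁ - α = -13/6 - (-2) = -13/6 + 2 = -1/6, so |y₁ - α| = 1/6.
y₂ - α = -313/156 - (-2) = -313/156 + 2 = -1/156, so |y₂ - α| = 1/156.
Ratio = (1/156) / (1/6) = 1/26.

1/26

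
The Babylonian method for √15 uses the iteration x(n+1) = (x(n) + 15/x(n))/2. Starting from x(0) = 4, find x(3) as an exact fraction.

x(1) = (4 + 15/4)/2 = 31/8.
x(2) = (31/8 + 15/(31/8))/2 = 1921/496.
x(3) = (1921/496 + 15/(1921/496))/2 = 7380481/1905632.

7380481/1905632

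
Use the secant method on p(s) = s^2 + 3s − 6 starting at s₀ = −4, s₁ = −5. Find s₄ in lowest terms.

−1421/325

p(−4) = −2, p(−5) = 4. s₂ = (−5) − 4·((−5) − (−4))/(4 − (−2)) = −13/3.
p(−5) = 4, p(−13/3) = −2/9. s₃ = (−13/3) − (−2/9)·((−13/3) − (−5))/((−2/9) − 4) = −83/19.
p(−13/3) = −2/9, p(−83/19) = −8/361. s₄ = (−83/19) − (−8/361)·((−83/19) − (−13/3))/((−8/361) − (−2/9)) = −1421/325.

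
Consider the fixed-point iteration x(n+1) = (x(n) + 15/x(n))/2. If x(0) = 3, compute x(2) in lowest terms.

31/8

x(1) = (3 + 15/3)/2 = 4.
x(2) = (4 + 15/4)/2 = 31/8.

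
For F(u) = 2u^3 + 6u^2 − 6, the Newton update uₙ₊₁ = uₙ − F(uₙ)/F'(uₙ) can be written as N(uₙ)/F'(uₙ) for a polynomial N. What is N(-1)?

F'(u) = 6u^2 + 12u.
N(u) = u·F'(u) − F(u) = u·(6u^2 + 12u) − (2u^3 + 6u^2 − 6) = 4u^3 + 6u^2 + 6.
N(-1) = 8.

8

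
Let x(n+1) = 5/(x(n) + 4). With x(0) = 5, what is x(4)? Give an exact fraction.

x(1) = 5/(5 + 4) = 5/9.
x(2) = 5/(5/9 + 4) = 45/41.
x(3) = 5/(45/41 + 4) = 205/209.
x(4) = 5/(205/209 + 4) = 1045/1041.

1045/1041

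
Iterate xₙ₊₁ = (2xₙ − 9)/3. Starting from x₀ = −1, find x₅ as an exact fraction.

−1931/243

x₁ = (2·(−1) − 9)/3 = −11/3.
x₂ = (2·(−11/3) − 9)/3 = −49/9.
x₃ = (2·(−49/9) − 9)/3 = −179/27.
x₄ = (2·(−179/27) − 9)/3 = −601/81.
x₅ = (2·(−601/81) − 9)/3 = −1931/243.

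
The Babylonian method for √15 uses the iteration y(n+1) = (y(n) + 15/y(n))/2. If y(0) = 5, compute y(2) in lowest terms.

y(1) = (5 + 15/5)/2 = 4.
y(2) = (4 + 15/4)/2 = 31/8.

31/8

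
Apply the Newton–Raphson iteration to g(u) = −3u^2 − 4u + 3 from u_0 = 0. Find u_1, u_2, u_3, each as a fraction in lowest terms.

u_1 = 3/4, u_2 = 75/136, u_3 = 72363/135184

g'(u) = −6u − 4.
g(0) = 3, g'(0) = −4, so u_1 = 0 − 3/(−4) = 3/4.
g(3/4) = −27/16, g'(3/4) = −17/2, so u_2 = (3/4) − (−27/16)/(−17/2) = 75/136.
g(75/136) = −2187/18496, g'(75/136) = −497/68, so u_3 = (75/136) − (−2187/18496)/(−497/68) = 72363/135184.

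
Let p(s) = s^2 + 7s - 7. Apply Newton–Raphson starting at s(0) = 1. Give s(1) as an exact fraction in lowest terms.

p'(s) = 2s + 7.
p(1) = 1, p'(1) = 9, so s(1) = 1 - 1/9 = 8/9.

8/9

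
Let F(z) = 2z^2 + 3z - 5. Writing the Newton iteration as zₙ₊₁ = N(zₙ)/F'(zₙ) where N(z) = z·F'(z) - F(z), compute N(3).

F'(z) = 4z + 3.
N(z) = z·F'(z) - F(z) = z·(4z + 3) - (2z^2 + 3z - 5) = 2z^2 + 5.
N(3) = 23.

23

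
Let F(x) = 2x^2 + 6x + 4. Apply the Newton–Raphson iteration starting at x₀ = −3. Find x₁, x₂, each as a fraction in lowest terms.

F'(x) = 4x + 6.
F(−3) = 4, F'(−3) = −6, so x₁ = (−3) − 4/(−6) = −7/3.
F(−7/3) = 8/9, F'(−7/3) = −10/3, so x₂ = (−7/3) − (8/9)/(−10/3) = −31/15.

x₁ = −7/3, x₂ = −31/15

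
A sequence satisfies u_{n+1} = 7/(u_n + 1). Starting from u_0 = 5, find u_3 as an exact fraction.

91/55

u_1 = 7/(5 + 1) = 7/6.
u_2 = 7/(7/6 + 1) = 42/13.
u_3 = 7/(42/13 + 1) = 91/55.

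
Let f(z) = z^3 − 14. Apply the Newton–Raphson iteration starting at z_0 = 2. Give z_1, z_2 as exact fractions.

f'(z) = 3z^2.
f(2) = −6, f'(2) = 12, so z_1 = 2 − (−6)/12 = 5/2.
f(5/2) = 13/8, f'(5/2) = 75/4, so z_2 = (5/2) − (13/8)/(75/4) = 181/75.

z_1 = 5/2, z_2 = 181/75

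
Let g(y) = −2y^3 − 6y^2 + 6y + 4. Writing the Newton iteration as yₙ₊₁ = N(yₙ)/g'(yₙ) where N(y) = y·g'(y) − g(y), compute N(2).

g'(y) = −6y^2 − 12y + 6.
N(y) = y·g'(y) − g(y) = y·(−6y^2 − 12y + 6) − (−2y^3 − 6y^2 + 6y + 4) = −4y^3 − 6y^2 − 4.
N(2) = −60.

−60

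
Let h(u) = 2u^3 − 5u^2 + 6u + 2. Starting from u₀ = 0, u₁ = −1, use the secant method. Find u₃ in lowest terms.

h(0) = 2, h(−1) = −11. u₂ = (−1) − (−11)·((−1) − 0)/((−11) − 2) = −2/13.
h(−1) = −11, h(−2/13) = 2090/2197. u₃ = (−2/13) − (2090/2197)·((−2/13) − (−1))/((2090/2197) − (−11)) = −48/217.

−48/217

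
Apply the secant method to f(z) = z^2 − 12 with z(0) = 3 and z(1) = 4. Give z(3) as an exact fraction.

f(3) = −3, f(4) = 4. z(2) = 4 − 4·(4 − 3)/(4 − (−3)) = 24/7.
f(4) = 4, f(24/7) = −12/49. z(3) = (24/7) − (−12/49)·((24/7) − 4)/((−12/49) − 4) = 45/13.

45/13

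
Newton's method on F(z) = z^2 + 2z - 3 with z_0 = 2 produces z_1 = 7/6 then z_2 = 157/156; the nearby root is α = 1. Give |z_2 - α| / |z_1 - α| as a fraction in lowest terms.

z_1 - α = 7/6 - 1 = 1/6, so |z_1 - α| = 1/6.
z_2 - α = 157/156 - 1 = 1/156, so |z_2 - α| = 1/156.
Ratio = (1/156) / (1/6) = 1/26.

1/26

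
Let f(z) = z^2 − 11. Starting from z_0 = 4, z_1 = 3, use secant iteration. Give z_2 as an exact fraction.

f(4) = 5, f(3) = −2. z_2 = 3 − (−2)·(3 − 4)/((−2) − 5) = 23/7.

23/7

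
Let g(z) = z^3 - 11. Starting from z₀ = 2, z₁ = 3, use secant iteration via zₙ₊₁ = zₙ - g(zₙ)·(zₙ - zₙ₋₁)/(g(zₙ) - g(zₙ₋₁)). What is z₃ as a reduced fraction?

16025/7267

g(2) = -3, g(3) = 16. z₂ = 3 - 16·(3 - 2)/(16 - (-3)) = 41/19.
g(3) = 16, g(41/19) = -6528/6859. z₃ = (41/19) - (-6528/6859)·((41/19) - 3)/((-6528/6859) - 16) = 16025/7267.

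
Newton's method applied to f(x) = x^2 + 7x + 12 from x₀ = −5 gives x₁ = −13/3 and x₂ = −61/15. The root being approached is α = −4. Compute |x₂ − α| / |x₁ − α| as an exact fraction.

1/5

x₁ − α = −13/3 − (−4) = −13/3 + 4 = −1/3, so |x₁ − α| = 1/3.
x₂ − α = −61/15 − (−4) = −61/15 + 4 = −1/15, so |x₂ − α| = 1/15.
Ratio = (1/15) / (1/3) = 1/5.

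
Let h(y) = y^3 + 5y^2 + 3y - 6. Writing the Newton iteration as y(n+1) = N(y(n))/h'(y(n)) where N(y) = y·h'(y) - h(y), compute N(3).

h'(y) = 3y^2 + 10y + 3.
N(y) = y·h'(y) - h(y) = y·(3y^2 + 10y + 3) - (y^3 + 5y^2 + 3y - 6) = 2y^3 + 5y^2 + 6.
N(3) = 105.

105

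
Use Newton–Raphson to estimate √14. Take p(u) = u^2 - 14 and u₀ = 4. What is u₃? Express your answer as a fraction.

403201/107760

p'(u) = 2u.
p(4) = 2, p'(4) = 8, so u₁ = 4 - 2/8 = 15/4.
p(15/4) = 1/16, p'(15/4) = 15/2, so u₂ = (15/4) - (1/16)/(15/2) = 449/120.
p(449/120) = 1/14400, p'(449/120) = 449/60, so u₃ = (449/120) - (1/14400)/(449/60) = 403201/107760.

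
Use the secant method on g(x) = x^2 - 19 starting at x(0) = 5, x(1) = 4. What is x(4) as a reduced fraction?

g(5) = 6, g(4) = -3. x(2) = 4 - (-3)·(4 - 5)/((-3) - 6) = 13/3.
g(4) = -3, g(13/3) = -2/9. x(3) = (13/3) - (-2/9)·((13/3) - 4)/((-2/9) - (-3)) = 109/25.
g(13/3) = -2/9, g(109/25) = 6/625. x(4) = (109/25) - (6/625)·((109/25) - (13/3))/((6/625) - (-2/9)) = 1421/326.

1421/326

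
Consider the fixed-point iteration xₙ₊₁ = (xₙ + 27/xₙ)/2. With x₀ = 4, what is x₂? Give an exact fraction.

3577/688

x₁ = (4 + 27/4)/2 = 43/8.
x₂ = (43/8 + 27/(43/8))/2 = 3577/688.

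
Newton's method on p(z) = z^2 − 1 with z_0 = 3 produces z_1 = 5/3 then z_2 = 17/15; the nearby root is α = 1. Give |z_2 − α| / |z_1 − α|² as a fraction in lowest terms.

z_1 − α = 5/3 − 1 = 2/3, so |z_1 − α| = 2/3.
z_2 − α = 17/15 − 1 = 2/15, so |z_2 − α| = 2/15.
|z_1 − α|² = 4/9.
Ratio = (2/15) / (4/9) = 3/10.

3/10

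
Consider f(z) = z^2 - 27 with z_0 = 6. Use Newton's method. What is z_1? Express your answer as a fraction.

f'(z) = 2z.
f(6) = 9, f'(6) = 12, so z_1 = 6 - 9/12 = 21/4.

21/4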